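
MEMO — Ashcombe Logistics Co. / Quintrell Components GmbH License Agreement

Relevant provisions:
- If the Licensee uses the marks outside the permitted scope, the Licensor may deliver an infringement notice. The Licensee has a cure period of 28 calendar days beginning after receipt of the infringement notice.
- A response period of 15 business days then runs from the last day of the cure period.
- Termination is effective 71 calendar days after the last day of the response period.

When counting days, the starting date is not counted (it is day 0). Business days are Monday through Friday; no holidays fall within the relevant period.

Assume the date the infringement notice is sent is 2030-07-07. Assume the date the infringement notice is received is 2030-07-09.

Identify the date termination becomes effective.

Adding 28 calendar days to 2030-07-09 gives 2030-08-06, which is the last day of the cure period.
The last day of the response period: counting 15 business days from Tuesday, 2030-08-06 (Aug 7, Aug 8, Aug 9, Aug 12, …, Aug 23, Aug 26, Aug 27, skipping weekends) reaches Tuesday, 2030-08-27.
The date termination becomes effective: 2030-08-27 + 71 days = 2030-11-06.

2030-11-06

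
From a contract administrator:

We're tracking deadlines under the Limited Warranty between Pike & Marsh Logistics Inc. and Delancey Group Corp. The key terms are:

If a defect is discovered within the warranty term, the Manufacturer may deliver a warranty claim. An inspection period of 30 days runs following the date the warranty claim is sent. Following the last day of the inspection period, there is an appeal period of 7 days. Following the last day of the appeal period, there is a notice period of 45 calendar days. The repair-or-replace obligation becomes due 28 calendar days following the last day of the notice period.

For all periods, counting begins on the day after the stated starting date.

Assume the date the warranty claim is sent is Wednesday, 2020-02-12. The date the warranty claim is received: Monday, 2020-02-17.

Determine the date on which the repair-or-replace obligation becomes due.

The last day of the inspection period: 30 calendar days after 2020-02-12 is 2020-03-13.
The last day of the appeal period: 2020-03-13 + 7 days = 2020-03-20.
Adding 45 calendar days to 2020-03-20 gives 2020-05-04, which is the last day of the notice period.
The date on which the repair-or-replace obligation becomes due: 2020-05-04 + 28 days = 2020-06-01.

2020-06-01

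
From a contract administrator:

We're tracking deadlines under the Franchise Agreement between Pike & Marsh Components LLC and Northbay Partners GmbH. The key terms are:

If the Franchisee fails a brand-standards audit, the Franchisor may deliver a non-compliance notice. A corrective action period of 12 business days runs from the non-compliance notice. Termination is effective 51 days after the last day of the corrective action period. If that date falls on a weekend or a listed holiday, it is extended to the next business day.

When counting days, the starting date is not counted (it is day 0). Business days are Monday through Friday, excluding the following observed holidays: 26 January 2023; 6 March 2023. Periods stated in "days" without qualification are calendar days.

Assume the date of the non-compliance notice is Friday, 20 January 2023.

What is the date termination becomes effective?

The last day of the corrective action period: 12 business days after Friday, 20 January 2023, skipping weekends and the listed holiday on Jan 26 — Jan 23, Jan 24, Jan 25, Jan 27, …, Feb 6, Feb 7, Feb 8 — lands on Wednesday, 8 February 2023.
The date termination becomes effective: 8 February 2023 + 51 days = 31 March 2023. 31 March 2023 is a Friday and is not a listed holiday, so no roll-forward applies.

31 March 2023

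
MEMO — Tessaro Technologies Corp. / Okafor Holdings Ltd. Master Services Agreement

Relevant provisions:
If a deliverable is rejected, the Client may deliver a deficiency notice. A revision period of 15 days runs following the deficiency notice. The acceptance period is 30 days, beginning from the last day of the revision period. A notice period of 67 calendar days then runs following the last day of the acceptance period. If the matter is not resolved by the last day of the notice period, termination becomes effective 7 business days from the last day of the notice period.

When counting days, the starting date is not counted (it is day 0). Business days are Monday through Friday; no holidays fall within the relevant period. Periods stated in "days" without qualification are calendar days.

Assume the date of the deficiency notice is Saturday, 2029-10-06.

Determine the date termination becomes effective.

2030-02-05

The last day of the revision period: 2029-10-06 + 15 days = 2029-10-21.
Adding 30 calendar days to 2029-10-21 gives 2029-11-20, which is the last day of the acceptance period.
Adding 67 calendar days to 2029-11-20 gives 2030-01-26, which is the last day of the notice period.
From Saturday, 2030-01-26, 7 business days (Jan 28, Jan 29, Jan 30, Jan 31, Feb 1, Feb 4, Feb 5, skipping weekends) brings us to Tuesday, 2030-02-05, which is the date termination becomes effective.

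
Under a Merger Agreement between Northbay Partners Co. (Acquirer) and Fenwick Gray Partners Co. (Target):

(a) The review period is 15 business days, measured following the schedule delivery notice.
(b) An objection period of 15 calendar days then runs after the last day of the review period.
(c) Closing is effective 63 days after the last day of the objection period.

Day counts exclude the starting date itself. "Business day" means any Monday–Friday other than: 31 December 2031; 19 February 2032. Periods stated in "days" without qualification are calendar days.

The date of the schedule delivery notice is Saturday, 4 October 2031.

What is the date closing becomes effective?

The last day of the review period: counting 15 business days from Saturday, 4 October 2031 (Oct 6, Oct 7, Oct 8, Oct 9, …, Oct 22, Oct 23, Oct 24, skipping weekends) reaches Friday, 24 October 2031.
Adding 15 calendar days to 24 October 2031 gives 8 November 2031, which is the last day of the objection period.
The date closing becomes effective: 63 calendar days after 8 November 2031 is 10 January 2032.

10 January 2032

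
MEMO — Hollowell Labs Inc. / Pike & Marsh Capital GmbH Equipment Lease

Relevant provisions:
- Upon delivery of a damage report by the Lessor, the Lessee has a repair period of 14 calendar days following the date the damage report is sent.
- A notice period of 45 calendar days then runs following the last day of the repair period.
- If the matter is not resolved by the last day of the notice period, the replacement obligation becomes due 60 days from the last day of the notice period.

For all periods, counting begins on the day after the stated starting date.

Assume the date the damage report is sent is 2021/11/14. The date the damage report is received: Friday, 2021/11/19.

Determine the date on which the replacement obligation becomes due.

2022/03/13

The last day of the repair period: 2021/11/14 + 14 days = 2021/11/28.
The last day of the notice period: 45 calendar days after 2021/11/28 is 2022/01/12.
Adding 60 calendar days to 2022/01/12 gives 2022/03/13, which is the date on which the replacement obligation becomes due.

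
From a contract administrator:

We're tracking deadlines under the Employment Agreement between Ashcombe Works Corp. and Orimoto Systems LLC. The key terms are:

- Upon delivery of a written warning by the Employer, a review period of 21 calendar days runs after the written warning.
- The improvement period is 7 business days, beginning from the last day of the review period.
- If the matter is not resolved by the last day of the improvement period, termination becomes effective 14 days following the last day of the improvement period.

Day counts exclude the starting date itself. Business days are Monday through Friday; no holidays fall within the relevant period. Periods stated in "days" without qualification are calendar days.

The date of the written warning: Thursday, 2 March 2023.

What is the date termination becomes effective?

The last day of the review period: 21 calendar days after 2 March 2023 is 23 March 2023.
The last day of the improvement period: counting 7 business days from Thursday, 23 March 2023 (Mar 24, Mar 27, Mar 28, Mar 29, Mar 30, Mar 31, Apr 3, skipping weekends) reaches Monday, 3 April 2023.
The date termination becomes effective: 3 April 2023 + 14 days = 17 April 2023.

17 April 2023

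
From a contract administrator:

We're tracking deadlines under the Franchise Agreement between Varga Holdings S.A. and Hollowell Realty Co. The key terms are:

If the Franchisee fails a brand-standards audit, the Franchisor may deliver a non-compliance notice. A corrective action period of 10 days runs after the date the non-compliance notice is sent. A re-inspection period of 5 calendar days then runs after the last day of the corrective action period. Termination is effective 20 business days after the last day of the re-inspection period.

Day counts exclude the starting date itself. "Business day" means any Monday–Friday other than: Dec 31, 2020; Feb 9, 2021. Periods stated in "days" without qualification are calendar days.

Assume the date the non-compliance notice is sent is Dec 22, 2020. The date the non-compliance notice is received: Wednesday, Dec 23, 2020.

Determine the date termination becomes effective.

Feb 3, 2021

The last day of the corrective action period: Dec 22, 2020 + 10 days = Jan 1, 2021.
The last day of the re-inspection period: 5 calendar days after Jan 1, 2021 is Jan 6, 2021.
From Wednesday, Jan 6, 2021, 20 business days (Jan 7, Jan 8, Jan 11, Jan 12, …, Feb 1, Feb 2, Feb 3, skipping weekends) brings us to Wednesday, Feb 3, 2021, which is the date termination becomes effective.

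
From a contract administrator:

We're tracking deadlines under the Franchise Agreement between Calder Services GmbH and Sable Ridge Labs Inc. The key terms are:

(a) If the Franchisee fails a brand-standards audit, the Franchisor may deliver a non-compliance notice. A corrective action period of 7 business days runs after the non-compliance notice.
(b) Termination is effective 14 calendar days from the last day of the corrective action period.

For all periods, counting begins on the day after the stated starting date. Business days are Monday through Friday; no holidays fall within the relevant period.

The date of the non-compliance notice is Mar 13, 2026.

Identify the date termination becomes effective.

The last day of the corrective action period: 7 business days after Friday, Mar 13, 2026, skipping weekends — Mar 16, Mar 17, Mar 18, Mar 19, Mar 20, Mar 23, Mar 24 — lands on Tuesday, Mar 24, 2026.
The date termination becomes effective: Mar 24, 2026 + 14 days = Apr 7, 2026.

Apr 7, 2026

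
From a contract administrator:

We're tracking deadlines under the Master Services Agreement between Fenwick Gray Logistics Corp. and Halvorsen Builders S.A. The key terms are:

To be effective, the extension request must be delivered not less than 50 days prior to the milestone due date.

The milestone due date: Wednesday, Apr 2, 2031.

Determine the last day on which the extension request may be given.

Apr 2, 2031 minus 50 days is Feb 11, 2031.

Feb 11, 2031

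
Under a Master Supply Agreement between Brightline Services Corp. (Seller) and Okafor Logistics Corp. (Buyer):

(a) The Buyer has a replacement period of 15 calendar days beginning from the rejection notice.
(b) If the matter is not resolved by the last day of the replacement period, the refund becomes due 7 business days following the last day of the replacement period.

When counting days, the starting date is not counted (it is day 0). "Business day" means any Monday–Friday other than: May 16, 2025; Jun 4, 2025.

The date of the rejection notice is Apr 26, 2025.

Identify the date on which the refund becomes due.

May 21, 2025

The last day of the replacement period: Apr 26, 2025 + 15 days = May 11, 2025.
From Sunday, May 11, 2025, 7 business days (May 12, May 13, May 14, May 15, May 19, May 20, May 21, skipping weekends and the listed holiday on May 16) brings us to Wednesday, May 21, 2025, which is the date on which the refund becomes due.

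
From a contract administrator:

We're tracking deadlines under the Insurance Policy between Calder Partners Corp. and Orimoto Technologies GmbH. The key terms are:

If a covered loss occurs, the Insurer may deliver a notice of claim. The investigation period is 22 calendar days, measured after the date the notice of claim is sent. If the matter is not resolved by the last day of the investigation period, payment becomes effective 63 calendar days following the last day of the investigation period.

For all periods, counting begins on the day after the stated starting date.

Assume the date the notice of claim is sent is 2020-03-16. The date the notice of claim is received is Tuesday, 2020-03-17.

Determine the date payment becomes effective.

2020-06-09

The last day of the investigation period: 22 calendar days after 2020-03-16 is 2020-04-07.
Adding 63 calendar days to 2020-04-07 gives 2020-06-09, which is the date payment becomes effective.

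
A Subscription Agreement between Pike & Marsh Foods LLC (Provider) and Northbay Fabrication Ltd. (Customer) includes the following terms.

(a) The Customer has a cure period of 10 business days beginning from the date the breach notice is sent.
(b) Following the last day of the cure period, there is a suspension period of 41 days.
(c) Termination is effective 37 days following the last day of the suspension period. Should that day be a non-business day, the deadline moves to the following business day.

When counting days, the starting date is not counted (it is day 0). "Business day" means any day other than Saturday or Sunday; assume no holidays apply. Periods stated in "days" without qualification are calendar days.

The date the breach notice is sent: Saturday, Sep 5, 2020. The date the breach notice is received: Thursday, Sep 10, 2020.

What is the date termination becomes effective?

The last day of the cure period: 10 business days after Saturday, Sep 5, 2020, skipping weekends — Sep 7, Sep 8, Sep 9, Sep 10, Sep 11, Sep 14, Sep 15, Sep 16, Sep 17, Sep 18 — lands on Friday, Sep 18, 2020.
The last day of the suspension period: 41 calendar days after Sep 18, 2020 is Oct 29, 2020.
The date termination becomes effective: Oct 29, 2020 + 37 days = Dec 5, 2020. That falls on a Saturday, so it rolls to the next business day, Monday, Dec 7, 2020.

Dec 7, 2020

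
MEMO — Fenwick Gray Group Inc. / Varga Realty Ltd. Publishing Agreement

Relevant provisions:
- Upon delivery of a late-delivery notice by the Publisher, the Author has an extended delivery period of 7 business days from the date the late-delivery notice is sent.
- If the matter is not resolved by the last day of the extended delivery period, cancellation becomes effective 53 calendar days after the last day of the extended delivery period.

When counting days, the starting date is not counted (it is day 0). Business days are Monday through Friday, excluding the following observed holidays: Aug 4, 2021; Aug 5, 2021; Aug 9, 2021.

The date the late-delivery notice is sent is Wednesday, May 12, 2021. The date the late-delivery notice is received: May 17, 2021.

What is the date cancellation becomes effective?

The last day of the extended delivery period: 7 business days after Wednesday, May 12, 2021, skipping weekends — May 13, May 14, May 17, May 18, May 19, May 20, May 21 — lands on Friday, May 21, 2021.
The date cancellation becomes effective: May 21, 2021 + 53 days = Jul 13, 2021.

Jul 13, 2021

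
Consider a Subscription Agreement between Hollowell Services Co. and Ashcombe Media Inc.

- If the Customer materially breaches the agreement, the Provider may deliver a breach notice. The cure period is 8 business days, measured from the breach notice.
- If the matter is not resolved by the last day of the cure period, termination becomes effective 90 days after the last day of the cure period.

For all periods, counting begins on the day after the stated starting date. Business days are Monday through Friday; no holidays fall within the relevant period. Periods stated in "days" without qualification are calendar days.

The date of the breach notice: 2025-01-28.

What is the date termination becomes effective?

The last day of the cure period: 8 business days after Tuesday, 2025-01-28, skipping weekends — Jan 29, Jan 30, Jan 31, Feb 3, Feb 4, Feb 5, Feb 6, Feb 7 — lands on Friday, 2025-02-07.
The date termination becomes effective: 90 calendar days after 2025-02-07 is 2025-05-08.

2025-05-08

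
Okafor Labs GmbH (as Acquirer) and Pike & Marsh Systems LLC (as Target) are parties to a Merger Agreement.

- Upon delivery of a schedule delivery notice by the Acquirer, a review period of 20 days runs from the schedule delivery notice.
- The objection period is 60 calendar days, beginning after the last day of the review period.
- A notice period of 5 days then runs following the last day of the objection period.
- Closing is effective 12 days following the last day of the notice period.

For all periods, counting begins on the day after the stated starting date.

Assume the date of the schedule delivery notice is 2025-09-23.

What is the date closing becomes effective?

The last day of the review period: 2025-09-23 + 20 days = 2025-10-13.
The last day of the objection period: 60 calendar days after 2025-10-13 is 2025-12-12.
The last day of the notice period: 2025-12-12 + 5 days = 2025-12-17.
The date closing becomes effective: 12 calendar days after 2025-12-17 is 2025-12-29.

2025-12-29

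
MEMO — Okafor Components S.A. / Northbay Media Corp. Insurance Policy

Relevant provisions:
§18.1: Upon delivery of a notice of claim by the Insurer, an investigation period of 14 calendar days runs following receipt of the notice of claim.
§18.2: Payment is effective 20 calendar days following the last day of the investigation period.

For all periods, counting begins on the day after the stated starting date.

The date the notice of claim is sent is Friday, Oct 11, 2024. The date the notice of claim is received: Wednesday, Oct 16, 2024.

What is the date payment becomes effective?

The last day of the investigation period: Oct 16, 2024 + 14 days = Oct 30, 2024.
The date payment becomes effective: Oct 30, 2024 + 20 days = Nov 19, 2024.

Nov 19, 2024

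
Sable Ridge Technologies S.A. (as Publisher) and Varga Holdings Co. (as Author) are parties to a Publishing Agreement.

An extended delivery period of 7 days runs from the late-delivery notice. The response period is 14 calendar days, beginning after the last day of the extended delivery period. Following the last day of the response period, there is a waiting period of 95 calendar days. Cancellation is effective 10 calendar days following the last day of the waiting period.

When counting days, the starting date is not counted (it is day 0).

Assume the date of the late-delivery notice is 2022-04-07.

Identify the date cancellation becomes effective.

2022-08-11

The last day of the extended delivery period: 7 calendar days after 2022-04-07 is 2022-04-14.
Adding 14 calendar days to 2022-04-14 gives 2022-04-28, which is the last day of the response period.
The last day of the waiting period: 95 calendar days after 2022-04-28 is 2022-08-01.
The date cancellation becomes effective: 2022-08-01 + 10 days = 2022-08-11.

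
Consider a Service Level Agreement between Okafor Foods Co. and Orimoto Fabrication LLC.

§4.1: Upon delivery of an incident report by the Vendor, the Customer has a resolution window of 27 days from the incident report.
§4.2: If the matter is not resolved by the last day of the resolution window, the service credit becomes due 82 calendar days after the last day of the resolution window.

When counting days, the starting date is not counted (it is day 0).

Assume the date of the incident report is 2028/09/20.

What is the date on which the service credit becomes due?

The last day of the resolution window: 2028/09/20 + 27 days = 2028/10/17.
The date on which the service credit becomes due: 2028/10/17 + 82 days = 2029/01/07.

2029/01/07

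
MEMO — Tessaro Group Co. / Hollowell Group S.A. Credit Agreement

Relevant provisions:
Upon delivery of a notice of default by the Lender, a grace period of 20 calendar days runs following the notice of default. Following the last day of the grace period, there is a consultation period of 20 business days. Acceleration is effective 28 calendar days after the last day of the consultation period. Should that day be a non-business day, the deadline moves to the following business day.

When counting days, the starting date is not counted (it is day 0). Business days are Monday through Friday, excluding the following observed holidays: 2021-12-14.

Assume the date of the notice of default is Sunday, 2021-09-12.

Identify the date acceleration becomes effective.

2021-11-26

Adding 20 calendar days to 2021-09-12 gives 2021-10-02, which is the last day of the grace period.
The last day of the consultation period: 20 business days after Saturday, 2021-10-02, skipping weekends — Oct 4, Oct 5, Oct 6, Oct 7, …, Oct 27, Oct 28, Oct 29 — lands on Friday, 2021-10-29.
The date acceleration becomes effective: 2021-10-29 + 28 days = 2021-11-26. 2021-11-26 is a Friday and is not a listed holiday, so no roll-forward applies.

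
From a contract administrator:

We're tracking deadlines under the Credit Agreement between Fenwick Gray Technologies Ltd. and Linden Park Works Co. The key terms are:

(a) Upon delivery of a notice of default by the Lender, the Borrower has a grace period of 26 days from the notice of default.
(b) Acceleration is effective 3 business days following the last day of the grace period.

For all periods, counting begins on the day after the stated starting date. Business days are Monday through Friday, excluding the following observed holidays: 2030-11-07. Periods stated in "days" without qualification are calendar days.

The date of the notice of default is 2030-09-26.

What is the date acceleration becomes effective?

2030-10-25

Adding 26 calendar days to 2030-09-26 gives 2030-10-22, which is the last day of the grace period.
From Tuesday, 2030-10-22, 3 business days (Oct 23, Oct 24, Oct 25, skipping weekends) brings us to Friday, 2030-10-25, which is the date acceleration becomes effective.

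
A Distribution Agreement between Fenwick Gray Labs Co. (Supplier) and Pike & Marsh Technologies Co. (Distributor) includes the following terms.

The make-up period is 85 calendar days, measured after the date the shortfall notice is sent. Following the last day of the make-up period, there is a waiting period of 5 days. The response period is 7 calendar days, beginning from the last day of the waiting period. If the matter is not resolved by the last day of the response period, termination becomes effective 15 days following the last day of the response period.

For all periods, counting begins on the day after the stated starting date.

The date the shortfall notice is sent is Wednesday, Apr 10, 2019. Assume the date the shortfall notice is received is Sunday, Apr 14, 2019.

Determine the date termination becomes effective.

The last day of the make-up period: 85 calendar days after Apr 10, 2019 is Jul 4, 2019.
The last day of the waiting period: 5 calendar days after Jul 4, 2019 is Jul 9, 2019.
The last day of the response period: 7 calendar days after Jul 9, 2019 is Jul 16, 2019.
The date termination becomes effective: Jul 16, 2019 + 15 days = Jul 31, 2019.

Jul 31, 2019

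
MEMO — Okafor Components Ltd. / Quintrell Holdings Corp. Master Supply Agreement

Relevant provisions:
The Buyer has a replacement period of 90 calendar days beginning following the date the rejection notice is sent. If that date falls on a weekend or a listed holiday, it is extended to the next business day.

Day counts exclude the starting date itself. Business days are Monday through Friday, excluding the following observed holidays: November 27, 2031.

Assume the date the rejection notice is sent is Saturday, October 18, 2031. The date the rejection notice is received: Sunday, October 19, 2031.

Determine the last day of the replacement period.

January 16, 2032

The last day of the replacement period: 90 calendar days after October 18, 2031 is January 16, 2032. January 16, 2032 is a Friday and is not a listed holiday, so no roll-forward applies.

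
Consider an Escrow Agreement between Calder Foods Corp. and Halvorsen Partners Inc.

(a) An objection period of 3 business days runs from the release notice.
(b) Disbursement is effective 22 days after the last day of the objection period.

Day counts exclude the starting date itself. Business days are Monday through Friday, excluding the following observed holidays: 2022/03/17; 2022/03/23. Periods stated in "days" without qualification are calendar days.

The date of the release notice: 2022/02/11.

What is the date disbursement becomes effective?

2022/03/10

The last day of the objection period: counting 3 business days from Friday, 2022/02/11 (Feb 14, Feb 15, Feb 16, skipping weekends) reaches Wednesday, 2022/02/16.
The date disbursement becomes effective: 2022/02/16 + 22 days = 2022/03/10.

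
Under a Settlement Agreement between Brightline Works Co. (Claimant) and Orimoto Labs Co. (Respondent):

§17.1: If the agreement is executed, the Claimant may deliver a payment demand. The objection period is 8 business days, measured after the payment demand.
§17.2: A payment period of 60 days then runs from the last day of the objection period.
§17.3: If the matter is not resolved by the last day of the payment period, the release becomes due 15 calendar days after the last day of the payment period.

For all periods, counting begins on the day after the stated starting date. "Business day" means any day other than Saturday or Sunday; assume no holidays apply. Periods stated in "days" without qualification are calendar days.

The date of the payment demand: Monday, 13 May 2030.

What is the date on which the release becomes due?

6 August 2030

From Monday, 13 May 2030, 8 business days (May 14, May 15, May 16, May 17, May 20, May 21, May 22, May 23, skipping weekends) brings us to Thursday, 23 May 2030, which is the last day of the objection period.
The last day of the payment period: 23 May 2030 + 60 days = 22 July 2030.
Adding 15 calendar days to 22 July 2030 gives 6 August 2030, which is the date on which the release becomes due.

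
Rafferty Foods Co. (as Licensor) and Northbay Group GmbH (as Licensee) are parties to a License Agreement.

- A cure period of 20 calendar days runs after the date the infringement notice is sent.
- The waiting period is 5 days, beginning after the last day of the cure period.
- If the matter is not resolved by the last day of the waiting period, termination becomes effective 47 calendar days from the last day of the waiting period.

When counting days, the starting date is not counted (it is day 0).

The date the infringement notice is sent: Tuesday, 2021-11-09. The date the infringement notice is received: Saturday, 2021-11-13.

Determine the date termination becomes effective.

2022-01-20

Adding 20 calendar days to 2021-11-09 gives 2021-11-29, which is the last day of the cure period.
Adding 5 calendar days to 2021-11-29 gives 2021-12-04, which is the last day of the waiting period.
The date termination becomes effective: 2021-12-04 + 47 days = 2022-01-20.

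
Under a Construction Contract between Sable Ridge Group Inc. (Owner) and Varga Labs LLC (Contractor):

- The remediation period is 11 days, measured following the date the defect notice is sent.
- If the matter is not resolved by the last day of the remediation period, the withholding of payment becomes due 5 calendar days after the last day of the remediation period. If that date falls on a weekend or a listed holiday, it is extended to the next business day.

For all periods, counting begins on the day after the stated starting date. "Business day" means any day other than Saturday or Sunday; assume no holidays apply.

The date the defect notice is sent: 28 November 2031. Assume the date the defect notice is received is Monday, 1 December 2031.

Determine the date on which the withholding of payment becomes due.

Adding 11 calendar days to 28 November 2031 gives 9 December 2031, which is the last day of the remediation period.
Adding 5 calendar days to 9 December 2031 gives 14 December 2031, which is the date on which the withholding of payment becomes due. That falls on a Sunday, so it rolls to the next business day, Monday, 15 December 2031.

15 December 2031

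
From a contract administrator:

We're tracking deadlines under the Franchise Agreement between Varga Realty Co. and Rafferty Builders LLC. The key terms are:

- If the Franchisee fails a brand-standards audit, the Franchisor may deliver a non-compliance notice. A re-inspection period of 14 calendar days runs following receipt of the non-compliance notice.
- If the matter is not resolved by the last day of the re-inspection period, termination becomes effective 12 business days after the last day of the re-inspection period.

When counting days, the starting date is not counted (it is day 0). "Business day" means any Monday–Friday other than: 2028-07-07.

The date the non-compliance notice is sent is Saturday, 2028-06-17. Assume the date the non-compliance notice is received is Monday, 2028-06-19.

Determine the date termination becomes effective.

The last day of the re-inspection period: 14 calendar days after 2028-06-19 is 2028-07-03.
From Monday, 2028-07-03, 12 business days (Jul 4, Jul 5, Jul 6, Jul 10, …, Jul 18, Jul 19, Jul 20, skipping weekends and the listed holiday on Jul 7) brings us to Thursday, 2028-07-20, which is the date termination becomes effective.

2028-07-20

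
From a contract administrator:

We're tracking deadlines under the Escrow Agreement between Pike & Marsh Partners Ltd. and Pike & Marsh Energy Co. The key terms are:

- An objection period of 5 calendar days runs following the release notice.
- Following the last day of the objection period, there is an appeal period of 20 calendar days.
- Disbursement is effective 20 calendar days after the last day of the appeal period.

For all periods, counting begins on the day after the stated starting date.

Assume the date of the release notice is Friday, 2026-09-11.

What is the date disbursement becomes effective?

2026-10-26

The last day of the objection period: 2026-09-11 + 5 days = 2026-09-16.
The last day of the appeal period: 2026-09-16 + 20 days = 2026-10-06.
Adding 20 calendar days to 2026-10-06 gives 2026-10-26, which is the date disbursement becomes effective.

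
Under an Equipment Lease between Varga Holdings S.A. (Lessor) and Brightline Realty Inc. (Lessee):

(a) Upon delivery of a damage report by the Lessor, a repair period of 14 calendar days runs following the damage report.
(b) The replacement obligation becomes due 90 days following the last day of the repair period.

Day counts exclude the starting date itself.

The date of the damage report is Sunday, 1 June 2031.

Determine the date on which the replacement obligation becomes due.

13 September 2031

Adding 14 calendar days to 1 June 2031 gives 15 June 2031, which is the last day of the repair period.
The date on which the replacement obligation becomes due: 90 calendar days after 15 June 2031 is 13 September 2031.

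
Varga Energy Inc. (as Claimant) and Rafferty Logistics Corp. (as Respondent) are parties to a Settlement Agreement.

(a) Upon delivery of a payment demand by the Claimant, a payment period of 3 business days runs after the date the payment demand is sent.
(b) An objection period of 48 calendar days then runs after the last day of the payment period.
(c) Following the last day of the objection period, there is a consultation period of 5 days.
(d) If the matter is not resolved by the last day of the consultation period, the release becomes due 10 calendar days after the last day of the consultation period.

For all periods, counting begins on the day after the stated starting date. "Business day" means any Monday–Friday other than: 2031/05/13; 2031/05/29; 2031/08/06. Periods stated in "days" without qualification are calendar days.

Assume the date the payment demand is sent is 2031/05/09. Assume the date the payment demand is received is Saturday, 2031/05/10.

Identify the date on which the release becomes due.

2031/07/17

The last day of the payment period: 3 business days after Friday, 2031/05/09, skipping weekends and the listed holiday on May 13 — May 12, May 14, May 15 — lands on Thursday, 2031/05/15.
The last day of the objection period: 2031/05/15 + 48 days = 2031/07/02.
The last day of the consultation period: 2031/07/02 + 5 days = 2031/07/07.
The date on which the release becomes due: 10 calendar days after 2031/07/07 is 2031/07/17.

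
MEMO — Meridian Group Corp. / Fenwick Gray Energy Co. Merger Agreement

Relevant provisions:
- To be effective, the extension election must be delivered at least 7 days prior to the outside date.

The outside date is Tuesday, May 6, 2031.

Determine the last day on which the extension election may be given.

Counting back 7 calendar days from May 6, 2031 gives April 29, 2031.

April 29, 2031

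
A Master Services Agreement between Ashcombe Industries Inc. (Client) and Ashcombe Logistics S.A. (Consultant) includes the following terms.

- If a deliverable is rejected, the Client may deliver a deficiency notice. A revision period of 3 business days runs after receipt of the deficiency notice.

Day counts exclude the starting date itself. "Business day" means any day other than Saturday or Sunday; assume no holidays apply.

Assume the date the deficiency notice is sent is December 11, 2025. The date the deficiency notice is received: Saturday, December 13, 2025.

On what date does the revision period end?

The last day of the revision period: counting 3 business days from Saturday, December 13, 2025 (Dec 15, Dec 16, Dec 17, skipping weekends) reaches Wednesday, December 17, 2025.

December 17, 2025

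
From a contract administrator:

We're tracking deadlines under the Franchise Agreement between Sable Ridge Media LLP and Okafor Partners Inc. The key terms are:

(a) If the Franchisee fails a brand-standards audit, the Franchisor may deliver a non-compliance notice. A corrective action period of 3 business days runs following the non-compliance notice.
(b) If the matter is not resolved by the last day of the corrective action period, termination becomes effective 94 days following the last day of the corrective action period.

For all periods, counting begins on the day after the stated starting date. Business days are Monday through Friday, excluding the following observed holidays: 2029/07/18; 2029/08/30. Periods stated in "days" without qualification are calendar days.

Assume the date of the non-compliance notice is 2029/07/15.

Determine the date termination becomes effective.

2029/10/21

The last day of the corrective action period: counting 3 business days from Sunday, 2029/07/15 (Jul 16, Jul 17, Jul 19, skipping weekends and the listed holiday on Jul 18) reaches Thursday, 2029/07/19.
The date termination becomes effective: 94 calendar days after 2029/07/19 is 2029/10/21.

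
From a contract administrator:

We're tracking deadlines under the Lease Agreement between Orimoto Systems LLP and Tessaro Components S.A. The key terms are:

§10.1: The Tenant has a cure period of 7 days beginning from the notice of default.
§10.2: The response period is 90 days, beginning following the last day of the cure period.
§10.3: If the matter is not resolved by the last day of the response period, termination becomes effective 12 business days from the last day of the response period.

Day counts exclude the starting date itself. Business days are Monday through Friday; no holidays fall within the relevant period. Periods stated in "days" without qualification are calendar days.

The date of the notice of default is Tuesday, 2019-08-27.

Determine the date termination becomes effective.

2019-12-18

The last day of the cure period: 2019-08-27 + 7 days = 2019-09-03.
The last day of the response period: 2019-09-03 + 90 days = 2019-12-02.
From Monday, 2019-12-02, 12 business days (Dec 3, Dec 4, Dec 5, Dec 6, …, Dec 16, Dec 17, Dec 18, skipping weekends) brings us to Wednesday, 2019-12-18, which is the date termination becomes effective.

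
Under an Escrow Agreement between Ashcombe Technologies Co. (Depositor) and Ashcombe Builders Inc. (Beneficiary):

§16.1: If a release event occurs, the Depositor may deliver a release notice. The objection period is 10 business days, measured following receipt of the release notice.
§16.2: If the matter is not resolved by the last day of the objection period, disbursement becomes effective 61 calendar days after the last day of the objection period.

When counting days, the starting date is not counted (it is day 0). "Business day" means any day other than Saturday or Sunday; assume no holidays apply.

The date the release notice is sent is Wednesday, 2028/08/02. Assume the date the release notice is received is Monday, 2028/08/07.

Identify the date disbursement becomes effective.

2028/10/21

The last day of the objection period: counting 10 business days from Monday, 2028/08/07 (Aug 8, Aug 9, Aug 10, Aug 11, Aug 14, Aug 15, Aug 16, Aug 17, Aug 18, Aug 21, skipping weekends) reaches Monday, 2028/08/21.
Adding 61 calendar days to 2028/08/21 gives 2028/10/21, which is the date disbursement becomes effective.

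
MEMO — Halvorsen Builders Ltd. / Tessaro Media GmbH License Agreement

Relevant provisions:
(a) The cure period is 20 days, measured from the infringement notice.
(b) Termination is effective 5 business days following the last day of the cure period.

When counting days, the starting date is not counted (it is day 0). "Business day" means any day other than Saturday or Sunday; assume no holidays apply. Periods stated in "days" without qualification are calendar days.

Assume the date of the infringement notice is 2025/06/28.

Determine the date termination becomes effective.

The last day of the cure period: 2025/06/28 + 20 days = 2025/07/18.
The date termination becomes effective: 5 business days after Friday, 2025/07/18, skipping weekends — Jul 21, Jul 22, Jul 23, Jul 24, Jul 25 — lands on Friday, 2025/07/25.

2025/07/25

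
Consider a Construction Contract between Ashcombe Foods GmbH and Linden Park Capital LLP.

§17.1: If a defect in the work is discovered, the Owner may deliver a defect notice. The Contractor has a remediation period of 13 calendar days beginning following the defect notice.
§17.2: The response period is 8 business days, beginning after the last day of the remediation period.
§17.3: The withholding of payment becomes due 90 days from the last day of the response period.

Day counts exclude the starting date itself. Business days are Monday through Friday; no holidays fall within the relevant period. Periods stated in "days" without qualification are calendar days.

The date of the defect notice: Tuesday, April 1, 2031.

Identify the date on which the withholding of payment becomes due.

July 23, 2031

The last day of the remediation period: April 1, 2031 + 13 days = April 14, 2031.
The last day of the response period: counting 8 business days from Monday, April 14, 2031 (Apr 15, Apr 16, Apr 17, Apr 18, Apr 21, Apr 22, Apr 23, Apr 24, skipping weekends) reaches Thursday, April 24, 2031.
The date on which the withholding of payment becomes due: April 24, 2031 + 90 days = July 23, 2031.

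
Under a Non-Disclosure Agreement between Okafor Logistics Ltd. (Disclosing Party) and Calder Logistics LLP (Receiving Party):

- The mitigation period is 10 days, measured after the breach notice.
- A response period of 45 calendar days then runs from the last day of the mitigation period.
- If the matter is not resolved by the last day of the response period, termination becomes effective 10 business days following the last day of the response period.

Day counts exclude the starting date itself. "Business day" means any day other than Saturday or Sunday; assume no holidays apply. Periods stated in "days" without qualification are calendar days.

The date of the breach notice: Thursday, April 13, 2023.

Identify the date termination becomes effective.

June 21, 2023

The last day of the mitigation period: April 13, 2023 + 10 days = April 23, 2023.
Adding 45 calendar days to April 23, 2023 gives June 7, 2023, which is the last day of the response period.
The date termination becomes effective: counting 10 business days from Wednesday, June 7, 2023 (Jun 8, Jun 9, Jun 12, Jun 13, Jun 14, Jun 15, Jun 16, Jun 19, Jun 20, Jun 21, skipping weekends) reaches Wednesday, June 21, 2023.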